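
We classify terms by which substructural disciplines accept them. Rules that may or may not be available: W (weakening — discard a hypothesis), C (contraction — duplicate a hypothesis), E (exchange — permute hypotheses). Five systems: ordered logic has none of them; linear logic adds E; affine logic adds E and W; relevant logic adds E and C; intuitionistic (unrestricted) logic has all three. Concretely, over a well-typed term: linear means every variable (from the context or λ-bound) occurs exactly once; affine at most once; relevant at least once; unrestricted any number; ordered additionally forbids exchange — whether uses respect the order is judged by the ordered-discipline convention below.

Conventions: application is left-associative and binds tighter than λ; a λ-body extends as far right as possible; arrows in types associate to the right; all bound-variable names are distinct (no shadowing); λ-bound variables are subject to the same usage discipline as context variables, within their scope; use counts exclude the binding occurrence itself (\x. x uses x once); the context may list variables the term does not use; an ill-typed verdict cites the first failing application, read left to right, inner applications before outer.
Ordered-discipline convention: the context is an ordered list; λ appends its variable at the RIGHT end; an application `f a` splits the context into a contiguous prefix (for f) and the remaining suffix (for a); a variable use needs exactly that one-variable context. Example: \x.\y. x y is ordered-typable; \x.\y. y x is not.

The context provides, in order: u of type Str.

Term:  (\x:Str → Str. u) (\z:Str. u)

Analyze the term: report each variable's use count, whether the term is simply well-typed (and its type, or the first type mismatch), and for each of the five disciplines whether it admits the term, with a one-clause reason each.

counts: u: 2×; x (bound): 0×; z (bound): 0×
order of uses: u, u
typing: the term checks, with type Str
ordered: ✗ — uses contraction: u ×2; needs weakening: x, z unused
linear: ✗ — uses contraction: u ×2; needs weakening: x, z unused
affine: ✗ — uses contraction: u ×2
relevant: ✗ — needs weakening: x, z unused
unrestricted: ✓ — typability at Str is all that's needed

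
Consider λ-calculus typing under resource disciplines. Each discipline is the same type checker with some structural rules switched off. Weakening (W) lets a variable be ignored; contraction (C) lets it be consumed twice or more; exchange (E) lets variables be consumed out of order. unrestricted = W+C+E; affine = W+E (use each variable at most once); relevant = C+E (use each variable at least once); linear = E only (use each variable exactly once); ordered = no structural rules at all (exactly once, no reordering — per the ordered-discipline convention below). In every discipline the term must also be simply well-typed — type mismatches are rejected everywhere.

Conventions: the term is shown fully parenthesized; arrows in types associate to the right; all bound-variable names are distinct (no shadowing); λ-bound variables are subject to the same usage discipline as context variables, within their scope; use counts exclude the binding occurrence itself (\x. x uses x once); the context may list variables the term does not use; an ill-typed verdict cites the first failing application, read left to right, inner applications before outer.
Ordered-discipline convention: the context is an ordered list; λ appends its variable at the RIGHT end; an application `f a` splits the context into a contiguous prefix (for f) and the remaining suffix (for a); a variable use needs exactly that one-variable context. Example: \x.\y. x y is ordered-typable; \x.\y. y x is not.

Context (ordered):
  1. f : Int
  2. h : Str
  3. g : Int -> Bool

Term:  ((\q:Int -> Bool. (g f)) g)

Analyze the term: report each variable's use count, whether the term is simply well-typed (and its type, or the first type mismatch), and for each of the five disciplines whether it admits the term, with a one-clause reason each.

usage: f: 1×, h: 0×, g: 2×, q [bound]: 0×
left-to-right use order: g, f, g
typing: well-typed at Bool
ordered ✗ (repeated use of g ×2; unused: h, q — weakening required)
linear ✗ (repeated use of g ×2; unused: h, q — weakening required)
affine ✗ (repeated use of g ×2)
relevant ✗ (unused: h, q — weakening required)
unrestricted ✓ (typability at Bool is all that's needed)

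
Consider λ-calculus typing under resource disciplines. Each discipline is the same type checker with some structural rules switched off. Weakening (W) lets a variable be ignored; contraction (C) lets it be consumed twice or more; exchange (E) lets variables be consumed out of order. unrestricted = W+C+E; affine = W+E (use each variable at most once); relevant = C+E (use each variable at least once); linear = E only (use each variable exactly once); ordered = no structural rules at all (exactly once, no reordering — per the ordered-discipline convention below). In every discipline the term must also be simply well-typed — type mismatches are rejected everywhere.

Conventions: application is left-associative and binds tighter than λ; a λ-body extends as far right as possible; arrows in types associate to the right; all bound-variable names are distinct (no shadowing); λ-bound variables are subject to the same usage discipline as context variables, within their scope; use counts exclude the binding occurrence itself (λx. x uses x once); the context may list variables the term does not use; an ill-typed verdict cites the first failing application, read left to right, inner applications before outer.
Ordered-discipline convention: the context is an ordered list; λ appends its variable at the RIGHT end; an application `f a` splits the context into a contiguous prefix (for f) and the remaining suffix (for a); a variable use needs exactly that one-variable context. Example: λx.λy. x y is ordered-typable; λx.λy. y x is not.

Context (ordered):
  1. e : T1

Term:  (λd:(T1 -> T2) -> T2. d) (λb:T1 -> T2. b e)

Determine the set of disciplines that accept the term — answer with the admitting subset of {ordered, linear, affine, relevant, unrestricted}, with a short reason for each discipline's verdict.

accepted by: linear, affine, relevant, unrestricted
usage: e: 1×; d [bound]: 1×; b [bound]: 1×
left-to-right use order: d, b, e
typing: ✓ — (T1 -> T2) -> T2
ordered: ✗ — no ordered split (uses run d, b, e)
linear: ✓ — exactly-once usage across e, d, b
affine: ✓ — e, d, b: no repeats, contraction unneeded
relevant: ✓ — e, d, b: all used, weakening unneeded
unrestricted: ✓ — typability at (T1 -> T2) -> T2 is all that's needed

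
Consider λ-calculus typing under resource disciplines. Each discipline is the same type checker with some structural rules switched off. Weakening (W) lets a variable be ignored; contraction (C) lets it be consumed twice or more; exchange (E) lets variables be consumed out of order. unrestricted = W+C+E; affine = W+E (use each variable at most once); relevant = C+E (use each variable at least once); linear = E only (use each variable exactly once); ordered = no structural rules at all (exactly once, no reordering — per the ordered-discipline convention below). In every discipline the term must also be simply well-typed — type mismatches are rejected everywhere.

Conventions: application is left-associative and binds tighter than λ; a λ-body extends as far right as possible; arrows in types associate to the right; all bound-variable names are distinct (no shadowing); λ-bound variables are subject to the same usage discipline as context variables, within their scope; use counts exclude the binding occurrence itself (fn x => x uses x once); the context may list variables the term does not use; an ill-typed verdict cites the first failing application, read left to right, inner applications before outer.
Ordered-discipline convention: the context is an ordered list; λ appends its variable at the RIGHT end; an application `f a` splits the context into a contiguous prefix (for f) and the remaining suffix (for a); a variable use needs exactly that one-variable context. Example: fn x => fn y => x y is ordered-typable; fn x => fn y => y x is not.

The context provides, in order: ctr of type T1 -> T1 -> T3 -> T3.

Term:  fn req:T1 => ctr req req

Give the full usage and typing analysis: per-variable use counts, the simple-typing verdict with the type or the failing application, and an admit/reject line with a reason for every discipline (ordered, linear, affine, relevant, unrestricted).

counts: ctr ×1; req (λ-bound) ×2
uses in reading order: ctr, req, req
typing: the term checks, with type T1 -> T3 -> T3
ordered: ✗ — needs contraction — req ×2
linear: ✗ — needs contraction — req ×2
affine: ✗ — needs contraction — req ×2
relevant: ✓ — at least one use each (ctr, req)
unrestricted: ✓ — simply typable at T1 -> T3 -> T3; W, C, E all held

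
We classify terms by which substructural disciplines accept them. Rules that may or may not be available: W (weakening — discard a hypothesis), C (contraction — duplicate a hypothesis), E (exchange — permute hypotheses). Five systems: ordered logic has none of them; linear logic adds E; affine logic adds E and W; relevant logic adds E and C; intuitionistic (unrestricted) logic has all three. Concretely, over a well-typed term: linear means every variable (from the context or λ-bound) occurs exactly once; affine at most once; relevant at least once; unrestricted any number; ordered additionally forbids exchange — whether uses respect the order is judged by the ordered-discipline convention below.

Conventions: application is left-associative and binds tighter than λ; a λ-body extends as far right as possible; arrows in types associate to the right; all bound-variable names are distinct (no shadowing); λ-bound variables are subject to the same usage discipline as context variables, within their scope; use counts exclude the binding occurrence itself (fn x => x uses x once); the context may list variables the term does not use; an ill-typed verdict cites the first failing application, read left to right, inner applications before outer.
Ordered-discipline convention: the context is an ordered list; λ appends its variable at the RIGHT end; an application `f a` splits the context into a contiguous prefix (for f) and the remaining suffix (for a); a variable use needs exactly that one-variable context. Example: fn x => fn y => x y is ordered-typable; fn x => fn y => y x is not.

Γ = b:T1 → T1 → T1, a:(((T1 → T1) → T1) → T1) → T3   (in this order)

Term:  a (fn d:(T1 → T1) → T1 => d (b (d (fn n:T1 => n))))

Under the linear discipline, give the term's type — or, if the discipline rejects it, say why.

not well-typed under linear — d ×2 used more than once (contraction)
use counts: b ×1; a ×1; d (bound) ×2; n (bound) ×1
order of uses: a, d, b, d, n
typing: well-typed — term : T3
summary: ordered ✗, linear ✗, affine ✗, relevant ✓, unrestricted ✓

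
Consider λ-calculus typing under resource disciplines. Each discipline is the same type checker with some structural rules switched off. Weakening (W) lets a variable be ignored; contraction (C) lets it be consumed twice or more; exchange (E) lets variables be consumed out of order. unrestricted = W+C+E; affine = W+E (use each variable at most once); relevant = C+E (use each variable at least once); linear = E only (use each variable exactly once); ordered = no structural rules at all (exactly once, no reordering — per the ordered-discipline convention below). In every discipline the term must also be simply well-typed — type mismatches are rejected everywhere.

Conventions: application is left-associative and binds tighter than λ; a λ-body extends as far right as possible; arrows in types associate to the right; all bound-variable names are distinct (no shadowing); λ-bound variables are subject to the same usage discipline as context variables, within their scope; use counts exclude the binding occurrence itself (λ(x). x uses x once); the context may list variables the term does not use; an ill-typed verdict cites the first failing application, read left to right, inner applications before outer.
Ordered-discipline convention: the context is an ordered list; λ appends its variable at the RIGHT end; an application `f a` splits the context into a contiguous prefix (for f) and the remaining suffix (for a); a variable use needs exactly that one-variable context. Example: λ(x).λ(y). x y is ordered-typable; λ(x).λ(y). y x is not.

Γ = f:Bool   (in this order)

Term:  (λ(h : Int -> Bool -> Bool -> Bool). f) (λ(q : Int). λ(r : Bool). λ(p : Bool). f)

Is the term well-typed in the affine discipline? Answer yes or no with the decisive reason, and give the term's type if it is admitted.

no — repeated use of f ×2
usage: f: 2, h (λ-bound): 0, q (λ-bound): 0, r (λ-bound): 0, p (λ-bound): 0
uses in reading order: f, f
typing: well-typed at Bool
per-discipline verdicts: ordered ✗ · linear ✗ · affine ✗ · relevant ✗ · unrestricted ✓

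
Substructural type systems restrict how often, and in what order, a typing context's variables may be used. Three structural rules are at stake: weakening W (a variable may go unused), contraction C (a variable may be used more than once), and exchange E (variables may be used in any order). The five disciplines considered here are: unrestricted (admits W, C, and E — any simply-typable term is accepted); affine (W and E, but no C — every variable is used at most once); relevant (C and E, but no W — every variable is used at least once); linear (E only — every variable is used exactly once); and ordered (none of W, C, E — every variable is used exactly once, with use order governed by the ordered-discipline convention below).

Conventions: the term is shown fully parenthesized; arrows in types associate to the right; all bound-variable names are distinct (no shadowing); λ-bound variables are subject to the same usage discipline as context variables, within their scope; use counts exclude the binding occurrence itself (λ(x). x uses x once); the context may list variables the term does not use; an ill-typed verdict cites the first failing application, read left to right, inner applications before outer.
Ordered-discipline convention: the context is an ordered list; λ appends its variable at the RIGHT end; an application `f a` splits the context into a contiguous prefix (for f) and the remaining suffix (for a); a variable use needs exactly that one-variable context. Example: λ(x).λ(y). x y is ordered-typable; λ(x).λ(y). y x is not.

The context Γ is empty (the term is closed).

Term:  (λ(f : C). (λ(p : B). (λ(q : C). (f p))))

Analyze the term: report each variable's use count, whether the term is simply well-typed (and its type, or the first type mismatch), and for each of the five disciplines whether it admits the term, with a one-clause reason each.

variable uses: f (λ-bound): 1×, p (λ-bound): 1×, q (λ-bound): 0×
uses in reading order: f, p
typing: ill-typed: applying a non-function (C)
ordered: ✗ — fails simple typing
linear: ✗ — a type mismatch blocks all five
affine: ✗ — the type mismatch rejects it
relevant: ✗ — not simply typable
unrestricted: ✗ — fails simple typing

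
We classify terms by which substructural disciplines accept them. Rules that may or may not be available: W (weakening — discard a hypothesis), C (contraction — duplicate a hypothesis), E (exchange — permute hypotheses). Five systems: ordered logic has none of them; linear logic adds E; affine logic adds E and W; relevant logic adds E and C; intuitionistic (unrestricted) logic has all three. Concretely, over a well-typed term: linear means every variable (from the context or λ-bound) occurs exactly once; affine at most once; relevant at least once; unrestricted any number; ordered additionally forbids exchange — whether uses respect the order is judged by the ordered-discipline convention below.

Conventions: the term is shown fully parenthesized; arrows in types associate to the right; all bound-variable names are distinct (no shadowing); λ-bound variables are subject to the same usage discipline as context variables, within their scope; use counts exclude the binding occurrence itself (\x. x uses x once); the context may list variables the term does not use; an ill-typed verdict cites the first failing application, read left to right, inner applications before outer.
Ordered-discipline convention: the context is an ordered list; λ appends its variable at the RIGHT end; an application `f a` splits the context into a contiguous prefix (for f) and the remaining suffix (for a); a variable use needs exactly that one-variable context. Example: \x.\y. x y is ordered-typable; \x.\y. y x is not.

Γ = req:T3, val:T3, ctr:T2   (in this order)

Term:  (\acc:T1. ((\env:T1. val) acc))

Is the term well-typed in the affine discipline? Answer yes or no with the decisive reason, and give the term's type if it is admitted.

yes — at most one use each (req, val, ctr, acc, env); term : T1 -> T3
use counts: req: 0; val: 1; ctr: 0; acc [bound]: 1; env [bound]: 0
left-to-right use order: val, acc
typing: ✓ — T1 -> T3
per-discipline verdicts: ordered ✗, linear ✗, affine ✓, relevant ✗, unrestricted ✓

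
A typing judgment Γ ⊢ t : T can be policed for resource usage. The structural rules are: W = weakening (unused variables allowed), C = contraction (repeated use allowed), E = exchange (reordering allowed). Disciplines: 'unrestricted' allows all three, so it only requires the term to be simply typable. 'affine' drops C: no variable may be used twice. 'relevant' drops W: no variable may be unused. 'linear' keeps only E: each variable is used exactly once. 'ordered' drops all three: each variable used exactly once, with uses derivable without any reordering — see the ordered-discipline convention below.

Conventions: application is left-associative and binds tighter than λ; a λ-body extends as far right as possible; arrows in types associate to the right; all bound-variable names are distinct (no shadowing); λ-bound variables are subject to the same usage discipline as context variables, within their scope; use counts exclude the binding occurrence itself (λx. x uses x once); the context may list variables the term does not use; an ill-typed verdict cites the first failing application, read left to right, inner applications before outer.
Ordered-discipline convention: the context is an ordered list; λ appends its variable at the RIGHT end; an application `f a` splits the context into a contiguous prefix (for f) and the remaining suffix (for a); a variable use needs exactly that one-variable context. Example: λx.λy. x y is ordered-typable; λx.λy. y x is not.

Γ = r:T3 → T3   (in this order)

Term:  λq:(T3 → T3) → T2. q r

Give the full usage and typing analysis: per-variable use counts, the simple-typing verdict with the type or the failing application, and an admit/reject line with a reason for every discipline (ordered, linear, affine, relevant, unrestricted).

usage: r: 1×, q (bound): 1×
left-to-right use order: q, r
typing: the term checks, with type ((T3 → T3) → T2) → T2
ordered: ✗, no ordered split (uses run q, r)
linear: ✓, r, q: one use apiece
affine: ✓, none of r, q used more than once
relevant: ✓, at least one use each (r, q)
unrestricted: ✓, well-typed at ((T3 → T3) → T2) → T2; no restrictions here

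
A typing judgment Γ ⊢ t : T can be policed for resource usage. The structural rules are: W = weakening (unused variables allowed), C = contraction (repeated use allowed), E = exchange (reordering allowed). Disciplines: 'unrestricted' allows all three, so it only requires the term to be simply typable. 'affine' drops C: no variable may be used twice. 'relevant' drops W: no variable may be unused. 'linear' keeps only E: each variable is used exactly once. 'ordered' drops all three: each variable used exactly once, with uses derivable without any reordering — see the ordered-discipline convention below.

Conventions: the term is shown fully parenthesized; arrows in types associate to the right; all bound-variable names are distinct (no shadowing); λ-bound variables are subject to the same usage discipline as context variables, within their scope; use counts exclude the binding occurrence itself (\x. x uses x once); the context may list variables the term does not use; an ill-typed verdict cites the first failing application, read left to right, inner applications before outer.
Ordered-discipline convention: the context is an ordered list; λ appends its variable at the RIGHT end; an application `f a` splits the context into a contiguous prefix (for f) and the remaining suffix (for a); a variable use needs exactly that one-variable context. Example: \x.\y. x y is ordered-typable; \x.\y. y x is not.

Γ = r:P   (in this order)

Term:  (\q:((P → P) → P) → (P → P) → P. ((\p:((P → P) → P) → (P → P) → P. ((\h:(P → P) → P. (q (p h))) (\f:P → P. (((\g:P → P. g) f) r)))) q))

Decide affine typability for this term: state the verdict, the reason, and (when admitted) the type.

no — q ×2 used more than once (contraction)
counts: r: 1×, q (λ-bound): 2×, p (λ-bound): 1×, h (λ-bound): 1×, f (λ-bound): 1×, g (λ-bound): 1×
use order (left to right): q, p, h, g, f, r, q
typing: the term checks, with type (((P → P) → P) → (P → P) → P) → (P → P) → P
per-discipline verdicts: ordered ✗ | linear ✗ | affine ✗ | relevant ✓ | unrestricted ✓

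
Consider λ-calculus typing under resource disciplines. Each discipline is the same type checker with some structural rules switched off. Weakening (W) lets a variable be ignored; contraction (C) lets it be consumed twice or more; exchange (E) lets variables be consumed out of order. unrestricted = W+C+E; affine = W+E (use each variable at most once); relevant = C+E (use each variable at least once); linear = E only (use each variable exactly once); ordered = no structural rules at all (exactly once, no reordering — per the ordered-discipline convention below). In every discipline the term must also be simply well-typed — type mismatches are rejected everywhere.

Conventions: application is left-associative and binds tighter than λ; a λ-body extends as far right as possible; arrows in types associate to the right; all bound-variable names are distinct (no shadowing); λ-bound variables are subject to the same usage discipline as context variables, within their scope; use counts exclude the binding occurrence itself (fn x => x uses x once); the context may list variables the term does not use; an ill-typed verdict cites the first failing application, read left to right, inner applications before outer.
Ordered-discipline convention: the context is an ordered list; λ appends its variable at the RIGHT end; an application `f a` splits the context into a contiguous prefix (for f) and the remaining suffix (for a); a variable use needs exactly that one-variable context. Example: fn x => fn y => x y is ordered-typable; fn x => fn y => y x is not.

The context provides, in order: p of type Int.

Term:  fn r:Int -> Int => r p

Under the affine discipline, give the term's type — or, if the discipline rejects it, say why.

term : (Int -> Int) -> Int
usage: p ×1; r (λ-bound) ×1
order of uses: r, p
typing: ✓ — (Int -> Int) -> Int
all disciplines: ordered ✗, linear ✓, affine ✓, relevant ✓, unrestricted ✓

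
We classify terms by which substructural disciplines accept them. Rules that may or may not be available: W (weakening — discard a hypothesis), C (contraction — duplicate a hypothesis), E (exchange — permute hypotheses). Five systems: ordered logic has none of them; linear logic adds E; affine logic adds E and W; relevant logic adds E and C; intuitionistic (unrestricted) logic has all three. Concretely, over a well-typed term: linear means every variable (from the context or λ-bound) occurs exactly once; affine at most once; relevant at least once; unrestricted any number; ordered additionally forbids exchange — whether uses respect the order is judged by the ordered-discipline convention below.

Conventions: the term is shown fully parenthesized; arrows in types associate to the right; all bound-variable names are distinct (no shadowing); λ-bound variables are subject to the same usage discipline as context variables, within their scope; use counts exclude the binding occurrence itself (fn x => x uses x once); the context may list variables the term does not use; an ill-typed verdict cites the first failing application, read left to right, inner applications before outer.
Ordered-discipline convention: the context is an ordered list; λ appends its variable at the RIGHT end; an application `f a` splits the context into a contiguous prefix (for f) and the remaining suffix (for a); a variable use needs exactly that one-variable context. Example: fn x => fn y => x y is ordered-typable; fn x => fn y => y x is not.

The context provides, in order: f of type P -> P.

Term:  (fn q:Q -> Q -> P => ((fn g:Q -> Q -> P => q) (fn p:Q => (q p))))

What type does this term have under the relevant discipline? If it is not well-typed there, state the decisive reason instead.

not well-typed under relevant — unused: f, g — weakening required
usage: f: 0×, q [bound]: 2×, g [bound]: 0×, p [bound]: 1×
left-to-right use order: q, q, p
typing: the term checks, with type (Q -> Q -> P) -> Q -> Q -> P
all disciplines: ordered ✗ | linear ✗ | affine ✗ | relevant ✗ | unrestricted ✓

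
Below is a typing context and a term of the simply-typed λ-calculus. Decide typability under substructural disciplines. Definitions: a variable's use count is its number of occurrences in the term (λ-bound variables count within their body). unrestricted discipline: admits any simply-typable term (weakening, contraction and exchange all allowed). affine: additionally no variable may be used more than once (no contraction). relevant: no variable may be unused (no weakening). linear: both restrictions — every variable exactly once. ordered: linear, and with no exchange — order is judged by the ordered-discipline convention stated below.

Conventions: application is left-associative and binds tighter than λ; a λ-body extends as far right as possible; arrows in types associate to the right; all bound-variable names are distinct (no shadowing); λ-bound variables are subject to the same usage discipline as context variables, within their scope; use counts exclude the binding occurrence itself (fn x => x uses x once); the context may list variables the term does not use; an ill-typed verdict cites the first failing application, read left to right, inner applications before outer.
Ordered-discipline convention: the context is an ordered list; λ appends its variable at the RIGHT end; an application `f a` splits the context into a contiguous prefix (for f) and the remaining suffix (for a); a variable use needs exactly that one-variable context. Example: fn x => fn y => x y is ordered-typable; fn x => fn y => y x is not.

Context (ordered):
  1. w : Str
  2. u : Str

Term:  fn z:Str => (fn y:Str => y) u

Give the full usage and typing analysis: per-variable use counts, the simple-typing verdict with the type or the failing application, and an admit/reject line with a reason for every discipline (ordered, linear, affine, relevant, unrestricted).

variable uses: w ×0; u ×1; z (bound) ×0; y (bound) ×1
use order (left to right): y, u
typing: ✓ — Str → Str
ordered: ✗ — unused: w, z — weakening required
linear: ✗ — unused: w, z — weakening required
affine: ✓ — no duplicate uses among w, u, z, y
relevant: ✗ — unused: w, z — weakening required
unrestricted: ✓ — well-typed at Str → Str; no restrictions here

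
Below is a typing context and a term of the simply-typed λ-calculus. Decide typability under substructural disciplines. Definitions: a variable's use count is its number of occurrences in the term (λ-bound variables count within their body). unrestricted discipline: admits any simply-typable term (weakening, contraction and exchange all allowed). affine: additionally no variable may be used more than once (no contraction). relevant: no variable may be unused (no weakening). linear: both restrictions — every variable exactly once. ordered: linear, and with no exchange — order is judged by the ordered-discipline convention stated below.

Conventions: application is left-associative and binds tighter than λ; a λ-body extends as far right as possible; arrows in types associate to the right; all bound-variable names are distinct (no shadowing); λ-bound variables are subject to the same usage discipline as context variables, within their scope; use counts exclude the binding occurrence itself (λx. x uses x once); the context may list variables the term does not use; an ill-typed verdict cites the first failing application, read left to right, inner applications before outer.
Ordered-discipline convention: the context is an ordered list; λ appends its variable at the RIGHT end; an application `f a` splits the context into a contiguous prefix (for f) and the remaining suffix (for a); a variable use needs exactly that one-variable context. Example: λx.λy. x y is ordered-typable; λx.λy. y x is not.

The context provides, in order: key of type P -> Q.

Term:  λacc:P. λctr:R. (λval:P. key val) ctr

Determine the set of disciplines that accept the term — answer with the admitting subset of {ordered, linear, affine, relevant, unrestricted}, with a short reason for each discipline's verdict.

admitting disciplines: none
counts: key: 1, acc (bound): 0, ctr (bound): 1, val (bound): 1
uses in reading order: key, val, ctr
typing: ill-typed: an application expects P but receives R
ordered: ✗, the type mismatch rejects it
linear: ✗, not simply typable
affine: ✗, fails simple typing
relevant: ✗, a type mismatch blocks all five
unrestricted: ✗, the type mismatch rejects it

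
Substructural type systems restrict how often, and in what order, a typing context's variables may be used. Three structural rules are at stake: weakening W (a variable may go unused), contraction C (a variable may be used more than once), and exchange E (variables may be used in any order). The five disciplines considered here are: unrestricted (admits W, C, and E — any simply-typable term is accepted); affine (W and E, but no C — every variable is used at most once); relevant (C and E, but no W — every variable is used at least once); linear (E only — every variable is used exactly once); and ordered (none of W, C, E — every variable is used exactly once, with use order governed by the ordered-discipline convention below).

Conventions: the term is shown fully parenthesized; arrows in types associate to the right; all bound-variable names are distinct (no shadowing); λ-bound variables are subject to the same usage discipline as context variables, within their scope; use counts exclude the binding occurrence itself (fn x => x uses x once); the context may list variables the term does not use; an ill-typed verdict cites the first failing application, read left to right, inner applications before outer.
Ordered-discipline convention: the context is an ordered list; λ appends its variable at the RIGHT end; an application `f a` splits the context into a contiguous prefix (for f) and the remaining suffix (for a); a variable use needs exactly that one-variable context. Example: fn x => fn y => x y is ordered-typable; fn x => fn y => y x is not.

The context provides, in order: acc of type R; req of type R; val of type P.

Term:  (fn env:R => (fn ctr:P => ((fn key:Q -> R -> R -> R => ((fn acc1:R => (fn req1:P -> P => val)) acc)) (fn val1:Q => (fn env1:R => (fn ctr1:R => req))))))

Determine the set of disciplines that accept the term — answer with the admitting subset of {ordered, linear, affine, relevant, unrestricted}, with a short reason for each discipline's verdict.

admitting disciplines: affine, unrestricted
use counts: acc=1, req=1, val=1, env (bound)=0, ctr (bound)=0, key (bound)=0, acc1 (bound)=0, req1 (bound)=0, val1 (bound)=0, env1 (bound)=0, ctr1 (bound)=0
left-to-right use order: val, acc, req
typing: well-typed — term : R -> P -> (P -> P) -> P
ordered ✗ (unused: env, ctr, key, acc1, req1, val1, env1, ctr1 — weakening required)
linear ✗ (unused: env, ctr, key, acc1, req1, val1, env1, ctr1 — weakening required)
affine ✓ (at most one use each (acc, req, val, env, ctr, key, acc1, req1, val1, env1, ctr1))
relevant ✗ (unused: env, ctr, key, acc1, req1, val1, env1, ctr1 — weakening required)
unrestricted ✓ (simply typable at R -> P -> (P -> P) -> P; W, C, E all held)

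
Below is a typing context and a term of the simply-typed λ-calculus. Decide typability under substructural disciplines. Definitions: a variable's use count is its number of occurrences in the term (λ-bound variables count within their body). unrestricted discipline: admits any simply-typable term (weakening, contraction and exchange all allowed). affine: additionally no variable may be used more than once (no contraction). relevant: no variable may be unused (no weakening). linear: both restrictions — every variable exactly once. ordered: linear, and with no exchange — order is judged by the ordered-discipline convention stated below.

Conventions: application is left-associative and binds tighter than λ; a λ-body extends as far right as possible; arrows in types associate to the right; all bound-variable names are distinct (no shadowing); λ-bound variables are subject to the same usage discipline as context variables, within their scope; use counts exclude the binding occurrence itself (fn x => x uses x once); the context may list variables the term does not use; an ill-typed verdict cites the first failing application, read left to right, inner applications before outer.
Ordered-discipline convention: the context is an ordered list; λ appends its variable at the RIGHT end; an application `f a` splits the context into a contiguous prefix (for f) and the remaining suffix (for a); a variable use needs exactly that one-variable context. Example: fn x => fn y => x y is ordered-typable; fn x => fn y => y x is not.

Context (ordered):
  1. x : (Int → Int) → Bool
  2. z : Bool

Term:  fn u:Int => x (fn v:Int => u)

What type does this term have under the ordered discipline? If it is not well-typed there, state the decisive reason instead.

not well-typed under ordered — unused: z, v — weakening required
counts: x=1, z=0, u [bound]=1, v [bound]=0
order of uses: x, u
typing: well-typed — term : Int → Bool
per-discipline verdicts: ordered ✗ | linear ✗ | affine ✓ | relevant ✗ | unrestricted ✓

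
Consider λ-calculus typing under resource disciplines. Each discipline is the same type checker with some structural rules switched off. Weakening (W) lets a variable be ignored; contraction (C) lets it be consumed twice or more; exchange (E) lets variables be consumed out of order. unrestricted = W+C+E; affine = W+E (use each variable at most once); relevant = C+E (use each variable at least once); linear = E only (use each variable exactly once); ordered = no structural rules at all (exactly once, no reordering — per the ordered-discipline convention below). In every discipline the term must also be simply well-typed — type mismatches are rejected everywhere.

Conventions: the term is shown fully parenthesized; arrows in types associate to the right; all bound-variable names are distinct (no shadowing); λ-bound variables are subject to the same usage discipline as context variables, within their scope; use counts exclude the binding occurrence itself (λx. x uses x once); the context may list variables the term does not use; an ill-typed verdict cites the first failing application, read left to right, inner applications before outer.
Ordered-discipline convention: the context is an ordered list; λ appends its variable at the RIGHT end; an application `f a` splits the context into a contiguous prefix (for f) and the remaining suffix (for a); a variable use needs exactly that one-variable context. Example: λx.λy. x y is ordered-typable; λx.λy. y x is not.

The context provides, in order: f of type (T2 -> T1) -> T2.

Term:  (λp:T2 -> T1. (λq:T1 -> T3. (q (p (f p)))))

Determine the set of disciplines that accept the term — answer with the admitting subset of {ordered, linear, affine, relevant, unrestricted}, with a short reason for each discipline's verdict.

admitted by: relevant, unrestricted
usage: f: 1, p (λ-bound): 2, q (λ-bound): 1
order of uses: q, p, f, p
typing: well-typed — term : (T2 -> T1) -> (T1 -> T3) -> T3
ordered ✗ (uses contraction: p ×2)
linear ✗ (uses contraction: p ×2)
affine ✗ (uses contraction: p ×2)
relevant ✓ (f, p, q: all used, weakening unneeded)
unrestricted ✓ (typability at (T2 -> T1) -> (T1 -> T3) -> T3 is all that's needed)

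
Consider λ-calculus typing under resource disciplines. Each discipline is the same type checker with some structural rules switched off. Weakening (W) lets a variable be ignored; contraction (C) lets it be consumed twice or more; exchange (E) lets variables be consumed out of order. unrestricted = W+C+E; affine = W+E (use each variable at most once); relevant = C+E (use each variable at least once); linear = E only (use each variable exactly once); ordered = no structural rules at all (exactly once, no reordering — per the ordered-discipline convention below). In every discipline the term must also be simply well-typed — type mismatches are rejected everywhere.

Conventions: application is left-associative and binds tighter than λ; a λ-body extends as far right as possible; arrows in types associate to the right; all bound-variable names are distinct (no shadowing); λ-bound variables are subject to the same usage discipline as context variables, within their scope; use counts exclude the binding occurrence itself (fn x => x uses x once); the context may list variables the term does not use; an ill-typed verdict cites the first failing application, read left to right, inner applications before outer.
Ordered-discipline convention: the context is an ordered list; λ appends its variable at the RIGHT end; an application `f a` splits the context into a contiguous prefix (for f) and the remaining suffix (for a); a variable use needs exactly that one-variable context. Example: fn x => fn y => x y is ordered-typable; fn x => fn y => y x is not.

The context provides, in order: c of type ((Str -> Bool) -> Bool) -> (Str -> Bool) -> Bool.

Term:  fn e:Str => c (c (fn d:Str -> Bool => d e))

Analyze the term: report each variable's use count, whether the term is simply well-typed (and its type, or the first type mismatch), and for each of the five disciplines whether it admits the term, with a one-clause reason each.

usage: c ×2, e (λ-bound) ×1, d (λ-bound) ×1
left-to-right use order: c, c, d, e
typing: well-typed at Str -> (Str -> Bool) -> Bool
ordered: ✗ — c ×2 used more than once (contraction)
linear: ✗ — c ×2 used more than once (contraction)
affine: ✗ — c ×2 used more than once (contraction)
relevant: ✓ — every one of c, e, d appears
unrestricted: ✓ — well-typed at Str -> (Str -> Bool) -> Bool; no restrictions here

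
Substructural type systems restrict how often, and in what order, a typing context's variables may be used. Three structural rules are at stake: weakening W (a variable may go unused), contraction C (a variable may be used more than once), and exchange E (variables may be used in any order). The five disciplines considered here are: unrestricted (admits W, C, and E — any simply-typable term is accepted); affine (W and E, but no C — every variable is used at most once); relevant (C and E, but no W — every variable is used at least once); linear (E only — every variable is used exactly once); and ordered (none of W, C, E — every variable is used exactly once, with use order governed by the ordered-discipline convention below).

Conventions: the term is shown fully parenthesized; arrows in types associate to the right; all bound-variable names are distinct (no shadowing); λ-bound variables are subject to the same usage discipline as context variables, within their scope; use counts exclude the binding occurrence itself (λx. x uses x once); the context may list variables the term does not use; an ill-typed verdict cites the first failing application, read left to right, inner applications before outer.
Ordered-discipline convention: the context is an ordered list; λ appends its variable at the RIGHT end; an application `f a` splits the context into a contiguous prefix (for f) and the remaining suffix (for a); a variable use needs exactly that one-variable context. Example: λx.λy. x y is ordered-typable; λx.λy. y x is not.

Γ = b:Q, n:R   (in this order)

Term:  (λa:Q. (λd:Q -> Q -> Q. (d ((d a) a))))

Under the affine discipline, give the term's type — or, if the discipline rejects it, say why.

not well-typed under affine — uses contraction: a ×2, d ×2
usage: b: 0×; n: 0×; a [bound]: 2×; d [bound]: 2×
uses in reading order: d, d, a, a
typing: well-typed — term : Q -> (Q -> Q -> Q) -> Q -> Q
per-discipline verdicts: ordered ✗ · linear ✗ · affine ✗ · relevant ✗ · unrestricted ✓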